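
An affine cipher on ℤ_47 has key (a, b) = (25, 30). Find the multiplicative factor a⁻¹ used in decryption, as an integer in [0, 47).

32

gcd(47, 25) by repeated division:
47 = 1·25 + 22
25 = 1·22 + 3
22 = 7·3 + 1
3 = 3·1 + 0
The gcd is 1. Working backward:
1 = 22 − 7·3
1 = −7·25 + 8·22
1 = 8·47 − 15·25
Hence 25⁻¹ ≡ -15 ≡ 32 (mod 47).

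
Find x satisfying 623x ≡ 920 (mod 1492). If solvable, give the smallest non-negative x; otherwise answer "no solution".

First find gcd(623, 1492):
1492 = 2×623 + 246
623 = 2×246 + 131
246 = 1×131 + 115
131 = 1×115 + 16
115 = 7×16 + 3
16 = 5×3 + 1
3 = 3×1 + 0
gcd = 1, so a unique solution mod 1492 exists.
Back-substitute for the Bézout coefficients:
1 = 16 − 5·3
1 = −5·115 + 36·16
1 = 36·131 − 41·115
1 = −41·246 + 77·131
1 = 77·623 − 195·246
1 = −195·1492 + 467·623
So 623·(467) ≡ 1 (mod 1492), giving 623⁻¹ ≡ 467.
x ≡ 623⁻¹·920 ≡ 467·920 ≡ 1436 (mod 1492).

1436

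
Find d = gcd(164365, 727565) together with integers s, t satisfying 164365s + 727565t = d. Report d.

Repeated division:
727565 = 4*164365 + 70105
164365 = 2*70105 + 24155
70105 = 2*24155 + 21795
24155 = 1*21795 + 2360
21795 = 9*2360 + 555
2360 = 4*555 + 140
555 = 3*140 + 135
140 = 1*135 + 5
135 = 27*5 + 0
gcd(164365, 727565) = 5.
Back-substituting:
5 = 140 − 135
5 = −555 + 4·140
5 = 4·2360 − 17·555
5 = −17·21795 + 157·2360
5 = 157·24155 − 174·21795
5 = −174·70105 + 505·24155
5 = 505·164365 − 1184·70105
5 = −1184·727565 + 5241·164365
So 5 = (-1184)·727565 + (5241)·164365.

5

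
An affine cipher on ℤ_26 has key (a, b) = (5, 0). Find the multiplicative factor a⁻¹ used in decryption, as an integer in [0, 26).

21

Run Euclid on (26, 5):
26 = 5*5 + 1
5 = 5*1 + 0
The gcd is 1. Working backward:
1 = 26 − 5·5
Hence 5⁻¹ ≡ -5 ≡ 21 (mod 26).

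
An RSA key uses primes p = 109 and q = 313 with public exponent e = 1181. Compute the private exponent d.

30101

φ(n) = (p−1)(q−1) = 108·312 = 33696.
Need d with 1181·d ≡ 1 (mod 33696). Apply the extended Euclidean algorithm:
33696 = 28*1181 + 628
1181 = 1*628 + 553
628 = 1*553 + 75
553 = 7*75 + 28
75 = 2*28 + 19
28 = 1*19 + 9
19 = 2*9 + 1
9 = 9*1 + 0
Back-substitute:
1 = 19 − 2·9
1 = −2·28 + 3·19
1 = 3·75 − 8·28
1 = −8·553 + 59·75
1 = 59·628 − 67·553
1 = −67·1181 + 126·628
1 = 126·33696 − 3595·1181
So 1181·(-3595) ≡ 1 (mod 33696), hence d ≡ -3595 ≡ 30101 (mod 33696).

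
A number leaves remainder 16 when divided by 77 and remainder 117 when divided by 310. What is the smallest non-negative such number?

20267

Write x = 16 + 77·k. Then 77·k ≡ 117 − 16 ≡ 101 (mod 310).
Need 77⁻¹ mod 310. Extended Euclid on (310, 77):
310 = 4×77 + 2
77 = 38×2 + 1
2 = 2×1 + 0
Back-substitute:
1 = 77 − 38·2
1 = −38·310 + 153·77
77⁻¹ ≡ 153 (mod 310), so k ≡ 153·101 ≡ 263 (mod 310).
x = 16 + 77·263 = 20267.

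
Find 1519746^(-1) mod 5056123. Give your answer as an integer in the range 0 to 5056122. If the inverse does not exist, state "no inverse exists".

4508989

Apply the Euclidean algorithm to 5056123 and 1519746:
5056123 = 3*1519746 + 496885
1519746 = 3*496885 + 29091
496885 = 17*29091 + 2338
29091 = 12*2338 + 1035
2338 = 2*1035 + 268
1035 = 3*268 + 231
268 = 1*231 + 37
231 = 6*37 + 9
37 = 4*9 + 1
9 = 9*1 + 0
The gcd is 1. Working backward:
1 = 37 − 4·9
1 = −4·231 + 25·37
1 = 25·268 − 29·231
1 = −29·1035 + 112·268
1 = 112·2338 − 253·1035
1 = −253·29091 + 3148·2338
1 = 3148·496885 − 53769·29091
1 = −53769·1519746 + 164455·496885
1 = 164455·5056123 − 547134·1519746
So 1519746·(-547134) ≡ 1 (mod 5056123), and -547134 ≡ 4508989 (mod 5056123).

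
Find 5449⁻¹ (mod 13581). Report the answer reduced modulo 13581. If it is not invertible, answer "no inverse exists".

7036

Extended Euclidean algorithm:
13581 = 2*5449 + 2683
5449 = 2*2683 + 83
2683 = 32*83 + 27
83 = 3*27 + 2
27 = 13*2 + 1
2 = 2*1 + 0
The gcd is 1. Working backward:
1 = 27 − 13·2
1 = −13·83 + 40·27
1 = 40·2683 − 1293·83
1 = −1293·5449 + 2626·2683
1 = 2626·13581 − 6545·5449
Hence 5449⁻¹ ≡ -6545 ≡ 7036 (mod 13581).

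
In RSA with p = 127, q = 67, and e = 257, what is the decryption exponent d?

2621

φ(n) = (p−1)(q−1) = 126·66 = 8316.
Need d with 257·d ≡ 1 (mod 8316). Apply the extended Euclidean algorithm:
8316 = 32·257 + 92
257 = 2·92 + 73
92 = 1·73 + 19
73 = 3·19 + 16
19 = 1·16 + 3
16 = 5·3 + 1
3 = 3·1 + 0
Back-substitute:
1 = 16 − 5·3
1 = −5·19 + 6·16
1 = 6·73 − 23·19
1 = −23·92 + 29·73
1 = 29·257 − 81·92
1 = −81·8316 + 2621·257
So 257·2621 ≡ 1 (mod 8316), hence d = 2621.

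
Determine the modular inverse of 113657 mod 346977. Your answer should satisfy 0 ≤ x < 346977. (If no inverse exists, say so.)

170831

Run Euclid on (346977, 113657):
346977 = 3·113657 + 6006
113657 = 18·6006 + 5549
6006 = 1·5549 + 457
5549 = 12·457 + 65
457 = 7·65 + 2
65 = 32·2 + 1
2 = 2·1 + 0
The gcd is 1. Working backward:
1 = 65 − 32·2
1 = −32·457 + 225·65
1 = 225·5549 − 2732·457
1 = −2732·6006 + 2957·5549
1 = 2957·113657 − 55958·6006
1 = −55958·346977 + 170831·113657
So 113657·170831 ≡ 1 (mod 346977).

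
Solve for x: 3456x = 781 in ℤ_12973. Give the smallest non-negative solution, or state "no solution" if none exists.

2519

First find gcd(3456, 12973):
12973 = 3*3456 + 2605
3456 = 1*2605 + 851
2605 = 3*851 + 52
851 = 16*52 + 19
52 = 2*19 + 14
19 = 1*14 + 5
14 = 2*5 + 4
5 = 1*4 + 1
4 = 4*1 + 0
gcd = 1, so a unique solution mod 12973 exists.
Back-substitute for the Bézout coefficients:
1 = 5 − 4
1 = −14 + 3·5
1 = 3·19 − 4·14
1 = −4·52 + 11·19
1 = 11·851 − 180·52
1 = −180·2605 + 551·851
1 = 551·3456 − 731·2605
1 = −731·12973 + 2744·3456
So 3456·(2744) ≡ 1 (mod 12973), giving 3456⁻¹ ≡ 2744.
x ≡ 3456⁻¹·781 ≡ 2744·781 ≡ 2519 (mod 12973).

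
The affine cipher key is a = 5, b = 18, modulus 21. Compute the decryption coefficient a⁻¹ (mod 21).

Run Euclid on (21, 5):
21 = 4·5 + 1
5 = 5·1 + 0
gcd = 1, so the inverse exists. Back-substitute:
1 = 21 − 4·5
Thus 5·(-4) ≡ 1 (mod 21); reducing, -4 mod 21 = 17.

17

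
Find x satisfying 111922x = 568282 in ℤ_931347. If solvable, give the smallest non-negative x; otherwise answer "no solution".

First find gcd(111922, 931347):
931347 = 8*111922 + 35971
111922 = 3*35971 + 4009
35971 = 8*4009 + 3899
4009 = 1*3899 + 110
3899 = 35*110 + 49
110 = 2*49 + 12
49 = 4*12 + 1
12 = 12*1 + 0
gcd = 1, so a unique solution mod 931347 exists.
Back-substitute for the Bézout coefficients:
1 = 49 − 4·12
1 = −4·110 + 9·49
1 = 9·3899 − 319·110
1 = −319·4009 + 328·3899
1 = 328·35971 − 2943·4009
1 = −2943·111922 + 9157·35971
1 = 9157·931347 − 76199·111922
So 111922·(-76199) ≡ 1 (mod 931347), giving 111922⁻¹ ≡ 855148.
x ≡ 111922⁻¹·568282 ≡ 855148·568282 ≡ 458647 (mod 931347).

458647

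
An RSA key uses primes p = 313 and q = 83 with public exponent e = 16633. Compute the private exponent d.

1129

φ(n) = (p−1)(q−1) = 312·82 = 25584.
Need d with 16633·d ≡ 1 (mod 25584). Apply the extended Euclidean algorithm:
25584 = 1·16633 + 8951
16633 = 1·8951 + 7682
8951 = 1·7682 + 1269
7682 = 6·1269 + 68
1269 = 18·68 + 45
68 = 1·45 + 23
45 = 1·23 + 22
23 = 1·22 + 1
22 = 22·1 + 0
Back-substitute:
1 = 23 − 22
1 = −45 + 2·23
1 = 2·68 − 3·45
1 = −3·1269 + 56·68
1 = 56·7682 − 339·1269
1 = −339·8951 + 395·7682
1 = 395·16633 − 734·8951
1 = −734·25584 + 1129·16633
So 16633·1129 ≡ 1 (mod 25584), hence d = 1129.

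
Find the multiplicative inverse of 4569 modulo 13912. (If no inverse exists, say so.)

Extended Euclidean algorithm:
13912 = 3·4569 + 205
4569 = 22·205 + 59
205 = 3·59 + 28
59 = 2·28 + 3
28 = 9·3 + 1
3 = 3·1 + 0
gcd = 1, so the inverse exists. Back-substitute:
1 = 28 − 9·3
1 = −9·59 + 19·28
1 = 19·205 − 66·59
1 = −66·4569 + 1471·205
1 = 1471·13912 − 4479·4569
Hence 4569⁻¹ ≡ -4479 ≡ 9433 (mod 13912).

9433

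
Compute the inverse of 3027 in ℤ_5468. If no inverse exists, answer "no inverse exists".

4115

Run Euclid on (5468, 3027):
5468 = 1×3027 + 2441
3027 = 1×2441 + 586
2441 = 4×586 + 97
586 = 6×97 + 4
97 = 24×4 + 1
4 = 4×1 + 0
gcd = 1, so the inverse exists. Back-substitute:
1 = 97 − 24·4
1 = −24·586 + 145·97
1 = 145·2441 − 604·586
1 = −604·3027 + 749·2441
1 = 749·5468 − 1353·3027
Thus 3027·(-1353) ≡ 1 (mod 5468); reducing, -1353 mod 5468 = 4115.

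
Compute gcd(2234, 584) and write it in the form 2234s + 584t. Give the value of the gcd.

Repeated division:
2234 = 3·584 + 482
584 = 1·482 + 102
482 = 4·102 + 74
102 = 1·74 + 28
74 = 2·28 + 18
28 = 1·18 + 10
18 = 1·10 + 8
10 = 1·8 + 2
8 = 4·2 + 0
gcd(2234, 584) = 2.
Back-substituting:
2 = 10 − 8
2 = −18 + 2·10
2 = 2·28 − 3·18
2 = −3·74 + 8·28
2 = 8·102 − 11·74
2 = −11·482 + 52·102
2 = 52·584 − 63·482
2 = −63·2234 + 241·584
So 2 = (-63)·2234 + (241)·584.

2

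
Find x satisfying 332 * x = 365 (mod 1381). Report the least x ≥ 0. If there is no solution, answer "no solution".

First find gcd(332, 1381):
1381 = 4×332 + 53
332 = 6×53 + 14
53 = 3×14 + 11
14 = 1×11 + 3
11 = 3×3 + 2
3 = 1×2 + 1
2 = 2×1 + 0
gcd = 1, so a unique solution mod 1381 exists.
Back-substitute for the Bézout coefficients:
1 = 3 − 2
1 = −11 + 4·3
1 = 4·14 − 5·11
1 = −5·53 + 19·14
1 = 19·332 − 119·53
1 = −119·1381 + 495·332
So 332·(495) ≡ 1 (mod 1381), giving 332⁻¹ ≡ 495.
x ≡ 332⁻¹·365 ≡ 495·365 ≡ 1145 (mod 1381).

1145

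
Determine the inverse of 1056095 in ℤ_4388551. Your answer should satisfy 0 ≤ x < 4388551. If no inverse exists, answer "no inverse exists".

Apply the Euclidean algorithm to 4388551 and 1056095:
4388551 = 4×1056095 + 164171
1056095 = 6×164171 + 71069
164171 = 2×71069 + 22033
71069 = 3×22033 + 4970
22033 = 4×4970 + 2153
4970 = 2×2153 + 664
2153 = 3×664 + 161
664 = 4×161 + 20
161 = 8×20 + 1
20 = 20×1 + 0
The gcd is 1. Working backward:
1 = 161 − 8·20
1 = −8·664 + 33·161
1 = 33·2153 − 107·664
1 = −107·4970 + 247·2153
1 = 247·22033 − 1095·4970
1 = −1095·71069 + 3532·22033
1 = 3532·164171 − 8159·71069
1 = −8159·1056095 + 52486·164171
1 = 52486·4388551 − 218103·1056095
So 1056095·(-218103) ≡ 1 (mod 4388551), and -218103 ≡ 4170448 (mod 4388551).

4170448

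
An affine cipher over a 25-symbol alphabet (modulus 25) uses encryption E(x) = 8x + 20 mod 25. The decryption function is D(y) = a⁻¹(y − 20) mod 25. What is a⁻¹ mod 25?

22

gcd(25, 8) by repeated division:
25 = 3·8 + 1
8 = 8·1 + 0
The gcd is 1. Working backward:
1 = 25 − 3·8
Hence 8⁻¹ ≡ -3 ≡ 22 (mod 25).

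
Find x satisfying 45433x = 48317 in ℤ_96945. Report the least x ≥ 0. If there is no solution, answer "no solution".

First find gcd(45433, 96945):
96945 = 2×45433 + 6079
45433 = 7×6079 + 2880
6079 = 2×2880 + 319
2880 = 9×319 + 9
319 = 35×9 + 4
9 = 2×4 + 1
4 = 4×1 + 0
gcd = 1, so a unique solution mod 96945 exists.
Back-substitute for the Bézout coefficients:
1 = 9 − 2·4
1 = −2·319 + 71·9
1 = 71·2880 − 641·319
1 = −641·6079 + 1353·2880
1 = 1353·45433 − 10112·6079
1 = −10112·96945 + 21577·45433
So 45433·(21577) ≡ 1 (mod 96945), giving 45433⁻¹ ≡ 21577.
x ≡ 45433⁻¹·48317 ≡ 21577·48317 ≡ 86324 (mod 96945).

86324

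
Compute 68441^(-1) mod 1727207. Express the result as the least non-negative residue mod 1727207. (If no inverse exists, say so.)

879187

Run Euclid on (1727207, 68441):
1727207 = 25×68441 + 16182
68441 = 4×16182 + 3713
16182 = 4×3713 + 1330
3713 = 2×1330 + 1053
1330 = 1×1053 + 277
1053 = 3×277 + 222
277 = 1×222 + 55
222 = 4×55 + 2
55 = 27×2 + 1
2 = 2×1 + 0
gcd = 1, so the inverse exists. Back-substitute:
1 = 55 − 27·2
1 = −27·222 + 109·55
1 = 109·277 − 136·222
1 = −136·1053 + 517·277
1 = 517·1330 − 653·1053
1 = −653·3713 + 1823·1330
1 = 1823·16182 − 7945·3713
1 = −7945·68441 + 33603·16182
1 = 33603·1727207 − 848020·68441
Hence 68441⁻¹ ≡ -848020 ≡ 879187 (mod 1727207).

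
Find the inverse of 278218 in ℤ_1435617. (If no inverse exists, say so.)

Extended Euclidean algorithm:
1435617 = 5·278218 + 44527
278218 = 6·44527 + 11056
44527 = 4·11056 + 303
11056 = 36·303 + 148
303 = 2·148 + 7
148 = 21·7 + 1
7 = 7·1 + 0
gcd = 1, so the inverse exists. Back-substitute:
1 = 148 − 21·7
1 = −21·303 + 43·148
1 = 43·11056 − 1569·303
1 = −1569·44527 + 6319·11056
1 = 6319·278218 − 39483·44527
1 = −39483·1435617 + 203734·278218
So 278218·203734 ≡ 1 (mod 1435617).

203734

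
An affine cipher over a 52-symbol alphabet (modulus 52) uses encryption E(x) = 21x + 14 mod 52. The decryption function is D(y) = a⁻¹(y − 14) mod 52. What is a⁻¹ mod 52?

Apply the Euclidean algorithm to 52 and 21:
52 = 2×21 + 10
21 = 2×10 + 1
10 = 10×1 + 0
Since gcd(21, 52) = 1, back-substitute to write 1 as a combination:
1 = 21 − 2·10
1 = −2·52 + 5·21
So 21·5 ≡ 1 (mod 52).

5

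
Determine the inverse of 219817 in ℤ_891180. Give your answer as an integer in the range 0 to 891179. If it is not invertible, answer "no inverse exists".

Apply the Euclidean algorithm to 891180 and 219817:
891180 = 4*219817 + 11912
219817 = 18*11912 + 5401
11912 = 2*5401 + 1110
5401 = 4*1110 + 961
1110 = 1*961 + 149
961 = 6*149 + 67
149 = 2*67 + 15
67 = 4*15 + 7
15 = 2*7 + 1
7 = 7*1 + 0
Since gcd(219817, 891180) = 1, back-substitute to write 1 as a combination:
1 = 15 − 2·7
1 = −2·67 + 9·15
1 = 9·149 − 20·67
1 = −20·961 + 129·149
1 = 129·1110 − 149·961
1 = −149·5401 + 725·1110
1 = 725·11912 − 1599·5401
1 = −1599·219817 + 29507·11912
1 = 29507·891180 − 119627·219817
Thus 219817·(-119627) ≡ 1 (mod 891180); reducing, -119627 mod 891180 = 771553.

771553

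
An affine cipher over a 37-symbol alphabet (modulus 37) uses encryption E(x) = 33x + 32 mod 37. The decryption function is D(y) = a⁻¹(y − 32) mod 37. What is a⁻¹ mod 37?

Extended Euclidean algorithm:
37 = 1*33 + 4
33 = 8*4 + 1
4 = 4*1 + 0
The gcd is 1. Working backward:
1 = 33 − 8·4
1 = −8·37 + 9·33
So 33·9 ≡ 1 (mod 37).

9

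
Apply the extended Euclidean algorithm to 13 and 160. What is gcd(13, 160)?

Euclidean algorithm:
160 = 12·13 + 4
13 = 3·4 + 1
4 = 4·1 + 0
gcd(13, 160) = 1.
Working backward:
1 = 13 − 3·4
1 = −3·160 + 37·13
So 1 = (-3)·160 + (37)·13.

1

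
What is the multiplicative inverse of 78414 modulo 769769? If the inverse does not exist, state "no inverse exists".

Euclidean algorithm on 769769, 78414:
769769 = 9×78414 + 64043
78414 = 1×64043 + 14371
64043 = 4×14371 + 6559
14371 = 2×6559 + 1253
6559 = 5×1253 + 294
1253 = 4×294 + 77
294 = 3×77 + 63
77 = 1×63 + 14
63 = 4×14 + 7
14 = 2×7 + 0
The gcd is 7, not 1, hence no inverse exists.

no inverse exists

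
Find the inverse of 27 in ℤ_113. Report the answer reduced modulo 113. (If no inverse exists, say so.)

67

gcd(113, 27) by repeated division:
113 = 4×27 + 5
27 = 5×5 + 2
5 = 2×2 + 1
2 = 2×1 + 0
Since gcd(27, 113) = 1, back-substitute to write 1 as a combination:
1 = 5 − 2·2
1 = −2·27 + 11·5
1 = 11·113 − 46·27
So 27·(-46) ≡ 1 (mod 113), and -46 ≡ 67 (mod 113).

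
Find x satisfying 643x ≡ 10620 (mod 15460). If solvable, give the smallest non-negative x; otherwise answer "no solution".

First find gcd(643, 15460):
15460 = 24*643 + 28
643 = 22*28 + 27
28 = 1*27 + 1
27 = 27*1 + 0
gcd = 1, so a unique solution mod 15460 exists.
Back-substitute for the Bézout coefficients:
1 = 28 − 27
1 = −643 + 23·28
1 = 23·15460 − 553·643
So 643·(-553) ≡ 1 (mod 15460), giving 643⁻¹ ≡ 14907.
x ≡ 643⁻¹·10620 ≡ 14907·10620 ≡ 1940 (mod 15460).

1940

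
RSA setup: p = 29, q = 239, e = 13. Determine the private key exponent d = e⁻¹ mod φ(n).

φ(n) = (p−1)(q−1) = 28·238 = 6664.
Need d with 13·d ≡ 1 (mod 6664). Apply the extended Euclidean algorithm:
6664 = 512·13 + 8
13 = 1·8 + 5
8 = 1·5 + 3
5 = 1·3 + 2
3 = 1·2 + 1
2 = 2·1 + 0
Back-substitute:
1 = 3 − 2
1 = −5 + 2·3
1 = 2·8 − 3·5
1 = −3·13 + 5·8
1 = 5·6664 − 2563·13
So 13·(-2563) ≡ 1 (mod 6664), hence d ≡ -2563 ≡ 4101 (mod 6664).

4101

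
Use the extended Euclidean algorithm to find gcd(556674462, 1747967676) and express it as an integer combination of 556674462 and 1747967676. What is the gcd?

6

Repeated division:
1747967676 = 3·556674462 + 77944290
556674462 = 7·77944290 + 11064432
77944290 = 7·11064432 + 493266
11064432 = 22·493266 + 212580
493266 = 2·212580 + 68106
212580 = 3·68106 + 8262
68106 = 8·8262 + 2010
8262 = 4·2010 + 222
2010 = 9·222 + 12
222 = 18·12 + 6
12 = 2·6 + 0
gcd(556674462, 1747967676) = 6.
Back-substituting:
6 = 222 − 18·12
6 = −18·2010 + 163·222
6 = 163·8262 − 670·2010
6 = −670·68106 + 5523·8262
6 = 5523·212580 − 17239·68106
6 = −17239·493266 + 40001·212580
6 = 40001·11064432 − 897261·493266
6 = −897261·77944290 + 6320828·11064432
6 = 6320828·556674462 − 45143057·77944290
6 = −45143057·1747967676 + 141749999·556674462
So 6 = (-45143057)·1747967676 + (141749999)·556674462.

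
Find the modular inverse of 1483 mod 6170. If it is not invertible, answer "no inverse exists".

337

gcd(6170, 1483) by repeated division:
6170 = 4*1483 + 238
1483 = 6*238 + 55
238 = 4*55 + 18
55 = 3*18 + 1
18 = 18*1 + 0
The gcd is 1. Working backward:
1 = 55 − 3·18
1 = −3·238 + 13·55
1 = 13·1483 − 81·238
1 = −81·6170 + 337·1483
So 1483·337 ≡ 1 (mod 6170).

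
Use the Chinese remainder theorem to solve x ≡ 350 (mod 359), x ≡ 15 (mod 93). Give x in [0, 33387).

30147

Write x = 350 + 359·k. Then 359·k ≡ 15 − 350 ≡ 37 (mod 93).
Need 359⁻¹ mod 93. Extended Euclid on (93, 80):
93 = 1×80 + 13
80 = 6×13 + 2
13 = 6×2 + 1
2 = 2×1 + 0
Back-substitute:
1 = 13 − 6·2
1 = −6·80 + 37·13
1 = 37·93 − 43·80
359⁻¹ ≡ 50 (mod 93), so k ≡ 50·37 ≡ 83 (mod 93).
x = 350 + 359·83 = 30147.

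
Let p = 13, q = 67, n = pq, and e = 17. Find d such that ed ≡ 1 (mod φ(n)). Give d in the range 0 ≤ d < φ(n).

233

φ(n) = (p−1)(q−1) = 12·66 = 792.
Need d with 17·d ≡ 1 (mod 792). Apply the extended Euclidean algorithm:
792 = 46·17 + 10
17 = 1·10 + 7
10 = 1·7 + 3
7 = 2·3 + 1
3 = 3·1 + 0
Back-substitute:
1 = 7 − 2·3
1 = −2·10 + 3·7
1 = 3·17 − 5·10
1 = −5·792 + 233·17
So 17·233 ≡ 1 (mod 792), hence d = 233.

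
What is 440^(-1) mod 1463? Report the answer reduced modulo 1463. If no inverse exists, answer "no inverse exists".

no inverse exists

Compute gcd(440, 1463):
1463 = 3*440 + 143
440 = 3*143 + 11
143 = 13*11 + 0
Since gcd = 11 > 1, 440 is not a unit mod 1463.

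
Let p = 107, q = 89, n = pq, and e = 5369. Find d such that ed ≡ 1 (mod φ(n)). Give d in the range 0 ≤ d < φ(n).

6953

φ(n) = (p−1)(q−1) = 106·88 = 9328.
Need d with 5369·d ≡ 1 (mod 9328). Apply the extended Euclidean algorithm:
9328 = 1*5369 + 3959
5369 = 1*3959 + 1410
3959 = 2*1410 + 1139
1410 = 1*1139 + 271
1139 = 4*271 + 55
271 = 4*55 + 51
55 = 1*51 + 4
51 = 12*4 + 3
4 = 1*3 + 1
3 = 3*1 + 0
Back-substitute:
1 = 4 − 3
1 = −51 + 13·4
1 = 13·55 − 14·51
1 = −14·271 + 69·55
1 = 69·1139 − 290·271
1 = −290·1410 + 359·1139
1 = 359·3959 − 1008·1410
1 = −1008·5369 + 1367·3959
1 = 1367·9328 − 2375·5369
So 5369·(-2375) ≡ 1 (mod 9328), hence d ≡ -2375 ≡ 6953 (mod 9328).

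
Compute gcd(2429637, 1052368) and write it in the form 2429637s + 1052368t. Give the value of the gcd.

Repeated division:
2429637 = 2·1052368 + 324901
1052368 = 3·324901 + 77665
324901 = 4·77665 + 14241
77665 = 5·14241 + 6460
14241 = 2·6460 + 1321
6460 = 4·1321 + 1176
1321 = 1·1176 + 145
1176 = 8·145 + 16
145 = 9·16 + 1
16 = 16·1 + 0
gcd(2429637, 1052368) = 1.
Express as a combination:
1 = 145 − 9·16
1 = −9·1176 + 73·145
1 = 73·1321 − 82·1176
1 = −82·6460 + 401·1321
1 = 401·14241 − 884·6460
1 = −884·77665 + 4821·14241
1 = 4821·324901 − 20168·77665
1 = −20168·1052368 + 65325·324901
1 = 65325·2429637 − 150818·1052368
So 1 = (65325)·2429637 + (-150818)·1052368.

1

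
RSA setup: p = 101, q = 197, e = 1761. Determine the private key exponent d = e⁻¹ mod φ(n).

φ(n) = (p−1)(q−1) = 100·196 = 19600.
Need d with 1761·d ≡ 1 (mod 19600). Apply the extended Euclidean algorithm:
19600 = 11*1761 + 229
1761 = 7*229 + 158
229 = 1*158 + 71
158 = 2*71 + 16
71 = 4*16 + 7
16 = 2*7 + 2
7 = 3*2 + 1
2 = 2*1 + 0
Back-substitute:
1 = 7 − 3·2
1 = −3·16 + 7·7
1 = 7·71 − 31·16
1 = −31·158 + 69·71
1 = 69·229 − 100·158
1 = −100·1761 + 769·229
1 = 769·19600 − 8559·1761
So 1761·(-8559) ≡ 1 (mod 19600), hence d ≡ -8559 ≡ 11041 (mod 19600).

11041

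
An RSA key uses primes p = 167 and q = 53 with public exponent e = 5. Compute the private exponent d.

3453

φ(n) = (p−1)(q−1) = 166·52 = 8632.
Need d with 5·d ≡ 1 (mod 8632). Apply the extended Euclidean algorithm:
8632 = 1726*5 + 2
5 = 2*2 + 1
2 = 2*1 + 0
Back-substitute:
1 = 5 − 2·2
1 = −2·8632 + 3453·5
So 5·3453 ≡ 1 (mod 8632), hence d = 3453.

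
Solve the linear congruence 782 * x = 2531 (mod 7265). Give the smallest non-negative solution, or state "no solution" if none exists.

2428

First find gcd(782, 7265):
7265 = 9×782 + 227
782 = 3×227 + 101
227 = 2×101 + 25
101 = 4×25 + 1
25 = 25×1 + 0
gcd = 1, so a unique solution mod 7265 exists.
Back-substitute for the Bézout coefficients:
1 = 101 − 4·25
1 = −4·227 + 9·101
1 = 9·782 − 31·227
1 = −31·7265 + 288·782
So 782·(288) ≡ 1 (mod 7265), giving 782⁻¹ ≡ 288.
x ≡ 782⁻¹·2531 ≡ 288·2531 ≡ 2428 (mod 7265).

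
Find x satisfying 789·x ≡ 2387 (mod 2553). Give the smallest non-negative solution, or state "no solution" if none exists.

no solution

gcd(789, 2553):
2553 = 3·789 + 186
789 = 4·186 + 45
186 = 4·45 + 6
45 = 7·6 + 3
6 = 2·3 + 0
gcd = 3, but 3 ∤ 2387, so the congruence has no solution.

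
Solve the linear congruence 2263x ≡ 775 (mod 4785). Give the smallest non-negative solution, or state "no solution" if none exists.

2950

First find gcd(2263, 4785):
4785 = 2·2263 + 259
2263 = 8·259 + 191
259 = 1·191 + 68
191 = 2·68 + 55
68 = 1·55 + 13
55 = 4·13 + 3
13 = 4·3 + 1
3 = 3·1 + 0
gcd = 1, so a unique solution mod 4785 exists.
Back-substitute for the Bézout coefficients:
1 = 13 − 4·3
1 = −4·55 + 17·13
1 = 17·68 − 21·55
1 = −21·191 + 59·68
1 = 59·259 − 80·191
1 = −80·2263 + 699·259
1 = 699·4785 − 1478·2263
So 2263·(-1478) ≡ 1 (mod 4785), giving 2263⁻¹ ≡ 3307.
x ≡ 2263⁻¹·775 ≡ 3307·775 ≡ 2950 (mod 4785).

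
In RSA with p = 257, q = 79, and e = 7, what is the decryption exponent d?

φ(n) = (p−1)(q−1) = 256·78 = 19968.
Need d with 7·d ≡ 1 (mod 19968). Apply the extended Euclidean algorithm:
19968 = 2852*7 + 4
7 = 1*4 + 3
4 = 1*3 + 1
3 = 3*1 + 0
Back-substitute:
1 = 4 − 3
1 = −7 + 2·4
1 = 2·19968 − 5705·7
So 7·(-5705) ≡ 1 (mod 19968), hence d ≡ -5705 ≡ 14263 (mod 19968).

14263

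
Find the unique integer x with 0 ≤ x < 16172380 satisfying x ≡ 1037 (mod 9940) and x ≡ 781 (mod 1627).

Write x = 1037 + 9940·k. Then 9940·k ≡ 781 − 1037 ≡ 1371 (mod 1627).
Need 9940⁻¹ mod 1627. Extended Euclid on (1627, 178):
1627 = 9*178 + 25
178 = 7*25 + 3
25 = 8*3 + 1
3 = 3*1 + 0
Back-substitute:
1 = 25 − 8·3
1 = −8·178 + 57·25
1 = 57·1627 − 521·178
9940⁻¹ ≡ 1106 (mod 1627), so k ≡ 1106·1371 ≡ 1589 (mod 1627).
x = 1037 + 9940·1589 = 15795697.

15795697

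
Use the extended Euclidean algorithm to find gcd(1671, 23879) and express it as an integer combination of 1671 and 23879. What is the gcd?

Apply Euclid's algorithm to 23879 and 1671:
23879 = 14×1671 + 485
1671 = 3×485 + 216
485 = 2×216 + 53
216 = 4×53 + 4
53 = 13×4 + 1
4 = 4×1 + 0
gcd(1671, 23879) = 1.
Express as a combination:
1 = 53 − 13·4
1 = −13·216 + 53·53
1 = 53·485 − 119·216
1 = −119·1671 + 410·485
1 = 410·23879 − 5859·1671
So 1 = (410)·23879 + (-5859)·1671.

1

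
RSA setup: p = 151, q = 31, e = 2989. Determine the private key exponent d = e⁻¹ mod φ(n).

1909

φ(n) = (p−1)(q−1) = 150·30 = 4500.
Need d with 2989·d ≡ 1 (mod 4500). Apply the extended Euclidean algorithm:
4500 = 1×2989 + 1511
2989 = 1×1511 + 1478
1511 = 1×1478 + 33
1478 = 44×33 + 26
33 = 1×26 + 7
26 = 3×7 + 5
7 = 1×5 + 2
5 = 2×2 + 1
2 = 2×1 + 0
Back-substitute:
1 = 5 − 2·2
1 = −2·7 + 3·5
1 = 3·26 − 11·7
1 = −11·33 + 14·26
1 = 14·1478 − 627·33
1 = −627·1511 + 641·1478
1 = 641·2989 − 1268·1511
1 = −1268·4500 + 1909·2989
So 2989·1909 ≡ 1 (mod 4500), hence d = 1909.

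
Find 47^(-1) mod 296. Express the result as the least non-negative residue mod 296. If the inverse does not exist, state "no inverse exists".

63

gcd(296, 47) by repeated division:
296 = 6·47 + 14
47 = 3·14 + 5
14 = 2·5 + 4
5 = 1·4 + 1
4 = 4·1 + 0
gcd = 1, so the inverse exists. Back-substitute:
1 = 5 − 4
1 = −14 + 3·5
1 = 3·47 − 10·14
1 = −10·296 + 63·47
So 47·63 ≡ 1 (mod 296).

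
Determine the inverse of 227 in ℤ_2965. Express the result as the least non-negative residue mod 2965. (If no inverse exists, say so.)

Apply the Euclidean algorithm to 2965 and 227:
2965 = 13*227 + 14
227 = 16*14 + 3
14 = 4*3 + 2
3 = 1*2 + 1
2 = 2*1 + 0
The gcd is 1. Working backward:
1 = 3 − 2
1 = −14 + 5·3
1 = 5·227 − 81·14
1 = −81·2965 + 1058·227
So 227·1058 ≡ 1 (mod 2965).

1058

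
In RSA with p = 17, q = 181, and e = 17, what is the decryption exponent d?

φ(n) = (p−1)(q−1) = 16·180 = 2880.
Need d with 17·d ≡ 1 (mod 2880). Apply the extended Euclidean algorithm:
2880 = 169×17 + 7
17 = 2×7 + 3
7 = 2×3 + 1
3 = 3×1 + 0
Back-substitute:
1 = 7 − 2·3
1 = −2·17 + 5·7
1 = 5·2880 − 847·17
So 17·(-847) ≡ 1 (mod 2880), hence d ≡ -847 ≡ 2033 (mod 2880).

2033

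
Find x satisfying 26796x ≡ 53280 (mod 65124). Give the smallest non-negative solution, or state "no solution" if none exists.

First find gcd(26796, 65124):
65124 = 2*26796 + 11532
26796 = 2*11532 + 3732
11532 = 3*3732 + 336
3732 = 11*336 + 36
336 = 9*36 + 12
36 = 3*12 + 0
gcd = 12 and 12 | 53280, so solutions exist. Divide through by 12: 2233x ≡ 4440 (mod 5427).
Now find 2233⁻¹ mod 5427:
5427 = 2*2233 + 961
2233 = 2*961 + 311
961 = 3*311 + 28
311 = 11*28 + 3
28 = 9*3 + 1
3 = 3*1 + 0
Back-substitute:
1 = 28 − 9·3
1 = −9·311 + 100·28
1 = 100·961 − 309·311
1 = −309·2233 + 718·961
1 = 718·5427 − 1745·2233
So 2233·(-1745) ≡ 1 (mod 5427), i.e. 2233⁻¹ ≡ 3682.
Then x ≡ 3682·4440 ≡ 1956 (mod 5427); the smallest non-negative solution is x = 1956.

1956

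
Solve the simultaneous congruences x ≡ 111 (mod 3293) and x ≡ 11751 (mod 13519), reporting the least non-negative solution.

Write x = 111 + 3293·k. Then 3293·k ≡ 11751 − 111 ≡ 11640 (mod 13519).
Need 3293⁻¹ mod 13519. Extended Euclid on (13519, 3293):
13519 = 4·3293 + 347
3293 = 9·347 + 170
347 = 2·170 + 7
170 = 24·7 + 2
7 = 3·2 + 1
2 = 2·1 + 0
Back-substitute:
1 = 7 − 3·2
1 = −3·170 + 73·7
1 = 73·347 − 149·170
1 = −149·3293 + 1414·347
1 = 1414·13519 − 5805·3293
3293⁻¹ ≡ 7714 (mod 13519), so k ≡ 7714·11640 ≡ 11281 (mod 13519).
x = 111 + 3293·11281 = 37148444.

37148444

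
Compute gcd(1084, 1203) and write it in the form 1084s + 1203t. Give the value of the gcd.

Apply Euclid's algorithm to 1203 and 1084:
1203 = 1·1084 + 119
1084 = 9·119 + 13
119 = 9·13 + 2
13 = 6·2 + 1
2 = 2·1 + 0
gcd(1084, 1203) = 1.
Back-substituting:
1 = 13 − 6·2
1 = −6·119 + 55·13
1 = 55·1084 − 501·119
1 = −501·1203 + 556·1084
So 1 = (-501)·1203 + (556)·1084.

1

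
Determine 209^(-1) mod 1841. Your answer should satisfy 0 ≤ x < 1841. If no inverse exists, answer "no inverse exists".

Run Euclid on (1841, 209):
1841 = 8·209 + 169
209 = 1·169 + 40
169 = 4·40 + 9
40 = 4·9 + 4
9 = 2·4 + 1
4 = 4·1 + 0
The gcd is 1. Working backward:
1 = 9 − 2·4
1 = −2·40 + 9·9
1 = 9·169 − 38·40
1 = −38·209 + 47·169
1 = 47·1841 − 414·209
So 209·(-414) ≡ 1 (mod 1841), and -414 ≡ 1427 (mod 1841).

1427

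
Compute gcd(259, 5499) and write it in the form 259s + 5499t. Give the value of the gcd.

1

Apply Euclid's algorithm to 5499 and 259:
5499 = 21·259 + 60
259 = 4·60 + 19
60 = 3·19 + 3
19 = 6·3 + 1
3 = 3·1 + 0
gcd(259, 5499) = 1.
Express as a combination:
1 = 19 − 6·3
1 = −6·60 + 19·19
1 = 19·259 − 82·60
1 = −82·5499 + 1741·259
So 1 = (-82)·5499 + (1741)·259.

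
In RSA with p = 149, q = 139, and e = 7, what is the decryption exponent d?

11671

φ(n) = (p−1)(q−1) = 148·138 = 20424.
Need d with 7·d ≡ 1 (mod 20424). Apply the extended Euclidean algorithm:
20424 = 2917·7 + 5
7 = 1·5 + 2
5 = 2·2 + 1
2 = 2·1 + 0
Back-substitute:
1 = 5 − 2·2
1 = −2·7 + 3·5
1 = 3·20424 − 8753·7
So 7·(-8753) ≡ 1 (mod 20424), hence d ≡ -8753 ≡ 11671 (mod 20424).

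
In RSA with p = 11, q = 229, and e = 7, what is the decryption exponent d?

φ(n) = (p−1)(q−1) = 10·228 = 2280.
Need d with 7·d ≡ 1 (mod 2280). Apply the extended Euclidean algorithm:
2280 = 325*7 + 5
7 = 1*5 + 2
5 = 2*2 + 1
2 = 2*1 + 0
Back-substitute:
1 = 5 − 2·2
1 = −2·7 + 3·5
1 = 3·2280 − 977·7
So 7·(-977) ≡ 1 (mod 2280), hence d ≡ -977 ≡ 1303 (mod 2280).

1303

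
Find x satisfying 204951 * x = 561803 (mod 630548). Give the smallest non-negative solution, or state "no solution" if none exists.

566281

First find gcd(204951, 630548):
630548 = 3·204951 + 15695
204951 = 13·15695 + 916
15695 = 17·916 + 123
916 = 7·123 + 55
123 = 2·55 + 13
55 = 4·13 + 3
13 = 4·3 + 1
3 = 3·1 + 0
gcd = 1, so a unique solution mod 630548 exists.
Back-substitute for the Bézout coefficients:
1 = 13 − 4·3
1 = −4·55 + 17·13
1 = 17·123 − 38·55
1 = −38·916 + 283·123
1 = 283·15695 − 4849·916
1 = −4849·204951 + 63320·15695
1 = 63320·630548 − 194809·204951
So 204951·(-194809) ≡ 1 (mod 630548), giving 204951⁻¹ ≡ 435739.
x ≡ 204951⁻¹·561803 ≡ 435739·561803 ≡ 566281 (mod 630548).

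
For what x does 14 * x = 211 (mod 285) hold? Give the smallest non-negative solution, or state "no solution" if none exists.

First find gcd(14, 285):
285 = 20*14 + 5
14 = 2*5 + 4
5 = 1*4 + 1
4 = 4*1 + 0
gcd = 1, so a unique solution mod 285 exists.
Back-substitute for the Bézout coefficients:
1 = 5 − 4
1 = −14 + 3·5
1 = 3·285 − 61·14
So 14·(-61) ≡ 1 (mod 285), giving 14⁻¹ ≡ 224.
x ≡ 14⁻¹·211 ≡ 224·211 ≡ 239 (mod 285).

239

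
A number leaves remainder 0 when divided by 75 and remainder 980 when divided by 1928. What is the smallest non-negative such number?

126300

Write x = 0 + 75·k. Then 75·k ≡ 980 − 0 ≡ 980 (mod 1928).
Need 75⁻¹ mod 1928. Extended Euclid on (1928, 75):
1928 = 25*75 + 53
75 = 1*53 + 22
53 = 2*22 + 9
22 = 2*9 + 4
9 = 2*4 + 1
4 = 4*1 + 0
Back-substitute:
1 = 9 − 2·4
1 = −2·22 + 5·9
1 = 5·53 − 12·22
1 = −12·75 + 17·53
1 = 17·1928 − 437·75
75⁻¹ ≡ 1491 (mod 1928), so k ≡ 1491·980 ≡ 1684 (mod 1928).
x = 0 + 75·1684 = 126300.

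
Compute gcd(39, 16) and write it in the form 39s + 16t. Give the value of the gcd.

Euclidean algorithm:
39 = 2×16 + 7
16 = 2×7 + 2
7 = 3×2 + 1
2 = 2×1 + 0
gcd(39, 16) = 1.
Express as a combination:
1 = 7 − 3·2
1 = −3·16 + 7·7
1 = 7·39 − 17·16
So 1 = (7)·39 + (-17)·16.

1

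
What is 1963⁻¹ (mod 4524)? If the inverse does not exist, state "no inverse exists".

Compute gcd(1963, 4524):
4524 = 2×1963 + 598
1963 = 3×598 + 169
598 = 3×169 + 91
169 = 1×91 + 78
91 = 1×78 + 13
78 = 6×13 + 0
Since gcd = 13 > 1, 1963 is not a unit mod 4524.

no inverse exists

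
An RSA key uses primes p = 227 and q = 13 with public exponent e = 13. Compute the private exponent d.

φ(n) = (p−1)(q−1) = 226·12 = 2712.
Need d with 13·d ≡ 1 (mod 2712). Apply the extended Euclidean algorithm:
2712 = 208×13 + 8
13 = 1×8 + 5
8 = 1×5 + 3
5 = 1×3 + 2
3 = 1×2 + 1
2 = 2×1 + 0
Back-substitute:
1 = 3 − 2
1 = −5 + 2·3
1 = 2·8 − 3·5
1 = −3·13 + 5·8
1 = 5·2712 − 1043·13
So 13·(-1043) ≡ 1 (mod 2712), hence d ≡ -1043 ≡ 1669 (mod 2712).

1669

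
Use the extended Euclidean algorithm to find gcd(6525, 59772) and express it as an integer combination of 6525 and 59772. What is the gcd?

Repeated division:
59772 = 9·6525 + 1047
6525 = 6·1047 + 243
1047 = 4·243 + 75
243 = 3·75 + 18
75 = 4·18 + 3
18 = 6·3 + 0
gcd(6525, 59772) = 3.
Working backward:
3 = 75 − 4·18
3 = −4·243 + 13·75
3 = 13·1047 − 56·243
3 = −56·6525 + 349·1047
3 = 349·59772 − 3197·6525
So 3 = (349)·59772 + (-3197)·6525.

3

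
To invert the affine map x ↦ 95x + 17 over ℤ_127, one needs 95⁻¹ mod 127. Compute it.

Run Euclid on (127, 95):
127 = 1*95 + 32
95 = 2*32 + 31
32 = 1*31 + 1
31 = 31*1 + 0
gcd = 1, so the inverse exists. Back-substitute:
1 = 32 − 31
1 = −95 + 3·32
1 = 3·127 − 4·95
Hence 95⁻¹ ≡ -4 ≡ 123 (mod 127).

123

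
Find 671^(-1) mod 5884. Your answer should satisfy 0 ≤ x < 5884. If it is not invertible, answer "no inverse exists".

Apply the Euclidean algorithm to 5884 and 671:
5884 = 8*671 + 516
671 = 1*516 + 155
516 = 3*155 + 51
155 = 3*51 + 2
51 = 25*2 + 1
2 = 2*1 + 0
The gcd is 1. Working backward:
1 = 51 − 25·2
1 = −25·155 + 76·51
1 = 76·516 − 253·155
1 = −253·671 + 329·516
1 = 329·5884 − 2885·671
So 671·(-2885) ≡ 1 (mod 5884), and -2885 ≡ 2999 (mod 5884).

2999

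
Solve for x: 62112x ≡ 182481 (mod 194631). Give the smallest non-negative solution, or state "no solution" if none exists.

First find gcd(62112, 194631):
194631 = 3×62112 + 8295
62112 = 7×8295 + 4047
8295 = 2×4047 + 201
4047 = 20×201 + 27
201 = 7×27 + 12
27 = 2×12 + 3
12 = 4×3 + 0
gcd = 3 and 3 | 182481, so solutions exist. Divide through by 3: 20704x ≡ 60827 (mod 64877).
Now find 20704⁻¹ mod 64877:
64877 = 3*20704 + 2765
20704 = 7*2765 + 1349
2765 = 2*1349 + 67
1349 = 20*67 + 9
67 = 7*9 + 4
9 = 2*4 + 1
4 = 4*1 + 0
Back-substitute:
1 = 9 − 2·4
1 = −2·67 + 15·9
1 = 15·1349 − 302·67
1 = −302·2765 + 619·1349
1 = 619·20704 − 4635·2765
1 = −4635·64877 + 14524·20704
So 20704⁻¹ ≡ 14524 (mod 64877).
Then x ≡ 14524·60827 ≡ 21239 (mod 64877); the smallest non-negative solution is x = 21239.

21239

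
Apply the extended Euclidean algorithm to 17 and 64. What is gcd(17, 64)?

1

Repeated division:
64 = 3×17 + 13
17 = 1×13 + 4
13 = 3×4 + 1
4 = 4×1 + 0
gcd(17, 64) = 1.
Express as a combination:
1 = 13 − 3·4
1 = −3·17 + 4·13
1 = 4·64 − 15·17
So 1 = (4)·64 + (-15)·17.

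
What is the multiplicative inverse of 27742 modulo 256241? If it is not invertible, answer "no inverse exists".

Extended Euclidean algorithm:
256241 = 9×27742 + 6563
27742 = 4×6563 + 1490
6563 = 4×1490 + 603
1490 = 2×603 + 284
603 = 2×284 + 35
284 = 8×35 + 4
35 = 8×4 + 3
4 = 1×3 + 1
3 = 3×1 + 0
gcd = 1, so the inverse exists. Back-substitute:
1 = 4 − 3
1 = −35 + 9·4
1 = 9·284 − 73·35
1 = −73·603 + 155·284
1 = 155·1490 − 383·603
1 = −383·6563 + 1687·1490
1 = 1687·27742 − 7131·6563
1 = −7131·256241 + 65866·27742
So 27742·65866 ≡ 1 (mod 256241).

65866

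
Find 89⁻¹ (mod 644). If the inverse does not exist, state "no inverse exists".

521

Apply the Euclidean algorithm to 644 and 89:
644 = 7*89 + 21
89 = 4*21 + 5
21 = 4*5 + 1
5 = 5*1 + 0
The gcd is 1. Working backward:
1 = 21 − 4·5
1 = −4·89 + 17·21
1 = 17·644 − 123·89
Hence 89⁻¹ ≡ -123 ≡ 521 (mod 644).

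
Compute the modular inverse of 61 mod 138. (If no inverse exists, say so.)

Run Euclid on (138, 61):
138 = 2×61 + 16
61 = 3×16 + 13
16 = 1×13 + 3
13 = 4×3 + 1
3 = 3×1 + 0
The gcd is 1. Working backward:
1 = 13 − 4·3
1 = −4·16 + 5·13
1 = 5·61 − 19·16
1 = −19·138 + 43·61
So 61·43 ≡ 1 (mod 138).

43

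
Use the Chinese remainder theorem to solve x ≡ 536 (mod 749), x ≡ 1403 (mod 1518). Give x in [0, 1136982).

106145

Write x = 536 + 749·k. Then 749·k ≡ 1403 − 536 ≡ 867 (mod 1518).
Need 749⁻¹ mod 1518. Extended Euclid on (1518, 749):
1518 = 2*749 + 20
749 = 37*20 + 9
20 = 2*9 + 2
9 = 4*2 + 1
2 = 2*1 + 0
Back-substitute:
1 = 9 − 4·2
1 = −4·20 + 9·9
1 = 9·749 − 337·20
1 = −337·1518 + 683·749
749⁻¹ ≡ 683 (mod 1518), so k ≡ 683·867 ≡ 141 (mod 1518).
x = 536 + 749·141 = 106145.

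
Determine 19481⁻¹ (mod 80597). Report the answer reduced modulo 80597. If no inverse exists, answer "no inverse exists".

no inverse exists

Euclidean algorithm on 80597, 19481:
80597 = 4·19481 + 2673
19481 = 7·2673 + 770
2673 = 3·770 + 363
770 = 2·363 + 44
363 = 8·44 + 11
44 = 4·11 + 0
Since gcd = 11 > 1, 19481 is not a unit mod 80597.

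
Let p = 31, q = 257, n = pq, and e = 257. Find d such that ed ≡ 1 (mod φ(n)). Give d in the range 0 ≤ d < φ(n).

φ(n) = (p−1)(q−1) = 30·256 = 7680.
Need d with 257·d ≡ 1 (mod 7680). Apply the extended Euclidean algorithm:
7680 = 29·257 + 227
257 = 1·227 + 30
227 = 7·30 + 17
30 = 1·17 + 13
17 = 1·13 + 4
13 = 3·4 + 1
4 = 4·1 + 0
Back-substitute:
1 = 13 − 3·4
1 = −3·17 + 4·13
1 = 4·30 − 7·17
1 = −7·227 + 53·30
1 = 53·257 − 60·227
1 = −60·7680 + 1793·257
So 257·1793 ≡ 1 (mod 7680), hence d = 1793.

1793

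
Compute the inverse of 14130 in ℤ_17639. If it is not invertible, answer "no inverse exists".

563

Extended Euclidean algorithm:
17639 = 1×14130 + 3509
14130 = 4×3509 + 94
3509 = 37×94 + 31
94 = 3×31 + 1
31 = 31×1 + 0
gcd = 1, so the inverse exists. Back-substitute:
1 = 94 − 3·31
1 = −3·3509 + 112·94
1 = 112·14130 − 451·3509
1 = −451·17639 + 563·14130
So 14130·563 ≡ 1 (mod 17639).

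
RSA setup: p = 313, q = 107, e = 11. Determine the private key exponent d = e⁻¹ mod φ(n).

27059

φ(n) = (p−1)(q−1) = 312·106 = 33072.
Need d with 11·d ≡ 1 (mod 33072). Apply the extended Euclidean algorithm:
33072 = 3006*11 + 6
11 = 1*6 + 5
6 = 1*5 + 1
5 = 5*1 + 0
Back-substitute:
1 = 6 − 5
1 = −11 + 2·6
1 = 2·33072 − 6013·11
So 11·(-6013) ≡ 1 (mod 33072), hence d ≡ -6013 ≡ 27059 (mod 33072).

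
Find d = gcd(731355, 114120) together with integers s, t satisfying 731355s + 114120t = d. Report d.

Repeated division:
731355 = 6·114120 + 46635
114120 = 2·46635 + 20850
46635 = 2·20850 + 4935
20850 = 4·4935 + 1110
4935 = 4·1110 + 495
1110 = 2·495 + 120
495 = 4·120 + 15
120 = 8·15 + 0
gcd(731355, 114120) = 15.
Back-substituting:
15 = 495 − 4·120
15 = −4·1110 + 9·495
15 = 9·4935 − 40·1110
15 = −40·20850 + 169·4935
15 = 169·46635 − 378·20850
15 = −378·114120 + 925·46635
15 = 925·731355 − 5928·114120
So 15 = (925)·731355 + (-5928)·114120.

15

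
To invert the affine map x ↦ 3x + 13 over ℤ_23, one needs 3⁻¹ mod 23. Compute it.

8

gcd(23, 3) by repeated division:
23 = 7·3 + 2
3 = 1·2 + 1
2 = 2·1 + 0
gcd = 1, so the inverse exists. Back-substitute:
1 = 3 − 2
1 = −23 + 8·3
So 3·8 ≡ 1 (mod 23).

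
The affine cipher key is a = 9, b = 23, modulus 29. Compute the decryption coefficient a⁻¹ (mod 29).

13

Extended Euclidean algorithm:
29 = 3*9 + 2
9 = 4*2 + 1
2 = 2*1 + 0
gcd = 1, so the inverse exists. Back-substitute:
1 = 9 − 4·2
1 = −4·29 + 13·9
So 9·13 ≡ 1 (mod 29).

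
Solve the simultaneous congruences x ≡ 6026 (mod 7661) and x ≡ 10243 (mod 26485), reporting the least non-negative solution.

76631348

Write x = 6026 + 7661·k. Then 7661·k ≡ 10243 − 6026 ≡ 4217 (mod 26485).
Need 7661⁻¹ mod 26485. Extended Euclid on (26485, 7661):
26485 = 3·7661 + 3502
7661 = 2·3502 + 657
3502 = 5·657 + 217
657 = 3·217 + 6
217 = 36·6 + 1
6 = 6·1 + 0
Back-substitute:
1 = 217 − 36·6
1 = −36·657 + 109·217
1 = 109·3502 − 581·657
1 = −581·7661 + 1271·3502
1 = 1271·26485 − 4394·7661
7661⁻¹ ≡ 22091 (mod 26485), so k ≡ 22091·4217 ≡ 10002 (mod 26485).
x = 6026 + 7661·10002 = 76631348.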